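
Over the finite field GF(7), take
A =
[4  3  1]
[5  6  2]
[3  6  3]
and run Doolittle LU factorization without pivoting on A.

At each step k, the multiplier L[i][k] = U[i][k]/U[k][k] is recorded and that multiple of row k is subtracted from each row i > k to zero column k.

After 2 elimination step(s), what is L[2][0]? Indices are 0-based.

L[2][0] = 6

k=0: U[0][0]=4
  eliminate (1,0): mult=3, new row 1: (0, 4, 6); set L[1][0]=3
  eliminate (2,0): mult=6, new row 2: (0, 2, 4); set L[2][0]=6
k=1: U[1][1]=4
  eliminate (2,1): mult=4, new row 2: (0, 0, 1); set L[2][1]=4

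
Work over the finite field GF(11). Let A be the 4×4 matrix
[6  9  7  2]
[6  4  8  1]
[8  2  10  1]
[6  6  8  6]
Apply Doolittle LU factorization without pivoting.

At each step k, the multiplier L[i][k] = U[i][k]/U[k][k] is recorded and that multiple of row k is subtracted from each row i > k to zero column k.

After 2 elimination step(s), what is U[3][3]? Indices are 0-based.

U[3][3] = 9

[col 0] pivot 6
  R1 -= 1*R0 → (0, 6, 1, 10)  (L[1][0] := 1)
  R2 -= 5*R0 → (0, 1, 8, 2)  (L[2][0] := 5)
  R3 -= 1*R0 → (0, 8, 1, 4)  (L[3][0] := 1)
[col 1] pivot 6
  R2 -= 2*R1 → (0, 0, 6, 4)  (L[2][1] := 2)
  R3 -= 5*R1 → (0, 0, 7, 9)  (L[3][1] := 5)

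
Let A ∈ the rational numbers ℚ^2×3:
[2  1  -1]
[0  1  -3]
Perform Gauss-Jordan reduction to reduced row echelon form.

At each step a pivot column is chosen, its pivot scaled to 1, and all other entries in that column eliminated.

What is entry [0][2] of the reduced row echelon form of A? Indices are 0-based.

pivot(0,0)=2: scale R0 → (1, 1/2, -1/2)
pivot(1,1)=1: scale R1 → (0, 1, -3)
  clear (0,1): R0 −= (1/2)R1 → (1, 0, 1)

M[0][2] = 1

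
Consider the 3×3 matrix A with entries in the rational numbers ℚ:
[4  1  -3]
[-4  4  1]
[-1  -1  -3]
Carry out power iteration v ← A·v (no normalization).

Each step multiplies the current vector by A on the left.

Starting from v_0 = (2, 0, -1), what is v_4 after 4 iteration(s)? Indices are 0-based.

v_4 = (-379, -1990, 199)

v_0 = (2, 0, -1).
v_1 = A·v_0 = (11, -9, 1).
v_2 = A·v_1 = (32, -79, -5).
v_3 = A·v_2 = (64, -449, 62).
v_4 = A·v_3 = (-379, -1990, 199).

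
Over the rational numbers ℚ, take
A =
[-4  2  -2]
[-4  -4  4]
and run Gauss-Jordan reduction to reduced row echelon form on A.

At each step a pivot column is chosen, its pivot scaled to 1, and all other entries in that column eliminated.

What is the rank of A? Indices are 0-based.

rank = 2

pivot(0,0)=-4: scale R0 → (1, -1/2, 1/2)
  clear (1,0): R1 −= (-4)R0 → (0, -6, 6)
pivot(1,1)=-6: scale R1 → (0, 1, -1)
  clear (0,1): R0 −= (-1/2)R1 → (1, 0, 0)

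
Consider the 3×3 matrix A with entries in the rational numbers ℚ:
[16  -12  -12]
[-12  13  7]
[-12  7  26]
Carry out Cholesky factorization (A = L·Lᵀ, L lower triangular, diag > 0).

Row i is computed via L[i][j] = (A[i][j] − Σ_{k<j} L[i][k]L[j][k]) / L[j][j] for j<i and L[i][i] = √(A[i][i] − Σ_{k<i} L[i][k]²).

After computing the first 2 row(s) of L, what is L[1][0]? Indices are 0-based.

L[1][0] = -3

Step 1: L[0][0] = √(16) = 4.
  L[1][0] = (-12) / L[0][0] = -3.
Step 2: L[1][1] = √(4) = 2.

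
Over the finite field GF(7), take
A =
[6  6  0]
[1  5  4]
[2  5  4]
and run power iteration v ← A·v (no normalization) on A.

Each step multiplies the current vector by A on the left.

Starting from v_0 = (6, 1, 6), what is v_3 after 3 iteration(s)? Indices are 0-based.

v_3 = (4, 6, 6)

v_0 = (6, 1, 6).
v_1 = A·v_0 = (0, 0, 6).
v_2 = A·v_1 = (0, 3, 3).
v_3 = A·v_2 = (4, 6, 6).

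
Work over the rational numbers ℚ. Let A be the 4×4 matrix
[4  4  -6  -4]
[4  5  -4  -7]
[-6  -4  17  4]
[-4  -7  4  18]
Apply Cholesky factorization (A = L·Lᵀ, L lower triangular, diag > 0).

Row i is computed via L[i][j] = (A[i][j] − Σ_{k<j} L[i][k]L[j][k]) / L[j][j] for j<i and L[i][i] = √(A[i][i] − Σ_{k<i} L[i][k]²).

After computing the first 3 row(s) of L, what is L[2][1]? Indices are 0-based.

L[2][1] = 2

Step 1: L[0][0] = √(4) = 2.
  L[1][0] = (4) / L[0][0] = 2.
Step 2: L[1][1] = √(1) = 1.
  L[2][0] = (-6) / L[0][0] = -3.
  L[2][1] = (2) / L[1][1] = 2.
Step 3: L[2][2] = √(4) = 2.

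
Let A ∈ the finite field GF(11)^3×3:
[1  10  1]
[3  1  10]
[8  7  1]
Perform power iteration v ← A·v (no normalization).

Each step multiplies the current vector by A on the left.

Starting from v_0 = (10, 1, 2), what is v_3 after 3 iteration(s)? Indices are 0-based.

v_3 = (5, 4, 0)

v_0 = (10, 1, 2).
v_1 = A·v_0 = (0, 7, 1).
v_2 = A·v_1 = (5, 6, 6).
v_3 = A·v_2 = (5, 4, 0).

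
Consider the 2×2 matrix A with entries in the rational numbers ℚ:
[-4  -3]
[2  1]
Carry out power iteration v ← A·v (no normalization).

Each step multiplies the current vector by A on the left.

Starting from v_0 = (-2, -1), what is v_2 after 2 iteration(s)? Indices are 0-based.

v_2 = (-29, 17)

v_0 = (-2, -1).
v_1 = A·v_0 = (11, -5).
v_2 = A·v_1 = (-29, 17).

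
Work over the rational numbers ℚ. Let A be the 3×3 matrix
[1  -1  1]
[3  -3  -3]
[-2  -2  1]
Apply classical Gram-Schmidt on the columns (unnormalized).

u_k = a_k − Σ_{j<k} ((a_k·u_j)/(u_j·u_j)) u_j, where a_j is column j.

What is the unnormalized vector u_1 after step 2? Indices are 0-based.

Step 1: u_0 = a_0 = (1, 3, -2).
Step 2: u_1 = a_1 − (-3/7)·u_0 = (-4/7, -12/7, -20/7).

u_1 = (-4/7, -12/7, -20/7)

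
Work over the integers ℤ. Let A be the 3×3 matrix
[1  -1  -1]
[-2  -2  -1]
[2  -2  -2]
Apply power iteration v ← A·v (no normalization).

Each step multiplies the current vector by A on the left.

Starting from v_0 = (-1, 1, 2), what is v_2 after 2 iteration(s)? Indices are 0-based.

v_0 = (-1, 1, 2).
v_1 = A·v_0 = (-4, -2, -8).
v_2 = A·v_1 = (6, 20, 12).

v_2 = (6, 20, 12)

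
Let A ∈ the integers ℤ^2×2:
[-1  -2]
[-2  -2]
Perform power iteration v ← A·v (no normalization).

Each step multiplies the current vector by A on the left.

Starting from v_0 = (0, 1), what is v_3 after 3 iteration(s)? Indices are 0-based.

v_0 = (0, 1).
v_1 = A·v_0 = (-2, -2).
v_2 = A·v_1 = (6, 8).
v_3 = A·v_2 = (-22, -28).

v_3 = (-22, -28)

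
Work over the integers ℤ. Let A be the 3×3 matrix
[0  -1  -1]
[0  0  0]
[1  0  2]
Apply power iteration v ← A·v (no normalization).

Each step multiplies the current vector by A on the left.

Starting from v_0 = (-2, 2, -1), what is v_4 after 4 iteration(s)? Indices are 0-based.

v_4 = (14, 0, -19)

v_0 = (-2, 2, -1).
v_1 = A·v_0 = (-1, 0, -4).
v_2 = A·v_1 = (4, 0, -9).
v_3 = A·v_2 = (9, 0, -14).
v_4 = A·v_3 = (14, 0, -19).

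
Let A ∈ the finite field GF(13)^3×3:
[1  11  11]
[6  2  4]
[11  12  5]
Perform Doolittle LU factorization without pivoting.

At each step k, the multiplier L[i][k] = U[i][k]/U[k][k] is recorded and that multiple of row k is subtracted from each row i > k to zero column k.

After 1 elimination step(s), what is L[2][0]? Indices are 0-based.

L[2][0] = 11

[col 0] pivot 1
  R1 -= 6*R0 → (0, 1, 3)  (L[1][0] := 6)
  R2 -= 11*R0 → (0, 8, 1)  (L[2][0] := 11)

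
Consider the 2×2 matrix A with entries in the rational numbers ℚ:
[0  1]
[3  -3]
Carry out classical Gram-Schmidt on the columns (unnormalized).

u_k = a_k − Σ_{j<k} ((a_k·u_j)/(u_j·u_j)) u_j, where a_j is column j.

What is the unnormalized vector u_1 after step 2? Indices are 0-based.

Step 1: u_0 = a_0 = (0, 3).
Step 2: u_1 = a_1 − (-1)·u_0 = (1, 0).

u_1 = (1, 0)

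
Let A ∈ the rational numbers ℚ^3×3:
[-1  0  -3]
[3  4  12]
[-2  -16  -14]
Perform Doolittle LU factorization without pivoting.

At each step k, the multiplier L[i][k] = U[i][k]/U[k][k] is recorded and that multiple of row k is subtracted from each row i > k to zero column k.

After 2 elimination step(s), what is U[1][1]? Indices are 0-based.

U[1][1] = 4

[col 0] pivot -1
  R1 -= -3*R0 → (0, 4, 3)  (L[1][0] := -3)
  R2 -= 2*R0 → (0, -16, -8)  (L[2][0] := 2)
[col 1] pivot 4
  R2 -= -4*R1 → (0, 0, 4)  (L[2][1] := -4)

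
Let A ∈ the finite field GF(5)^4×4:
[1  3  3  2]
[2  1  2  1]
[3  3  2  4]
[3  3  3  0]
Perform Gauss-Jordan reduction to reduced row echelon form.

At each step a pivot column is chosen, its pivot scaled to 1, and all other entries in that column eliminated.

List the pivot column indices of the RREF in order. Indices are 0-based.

pivot(0,0)=1: scale R0 → (1, 3, 3, 2)
  clear (1,0): R1 −= (2)R0 → (0, 0, 1, 2)
  clear (2,0): R2 −= (3)R0 → (0, 4, 3, 3)
  clear (3,0): R3 −= (3)R0 → (0, 4, 4, 4)
pivot(1,1): swap R1↔R2
pivot(1,1)=4: scale R1 → (0, 1, 2, 2)
  clear (0,1): R0 −= (3)R1 → (1, 0, 2, 1)
  clear (3,1): R3 −= (4)R1 → (0, 0, 1, 1)
pivot(2,2)=1: scale R2 → (0, 0, 1, 2)
  clear (0,2): R0 −= (2)R2 → (1, 0, 0, 2)
  clear (1,2): R1 −= (2)R2 → (0, 1, 0, 3)
  clear (3,2): R3 −= (1)R2 → (0, 0, 0, 4)
pivot(3,3)=4: scale R3 → (0, 0, 0, 1)
  clear (0,3): R0 −= (2)R3 → (1, 0, 0, 0)
  clear (1,3): R1 −= (3)R3 → (0, 1, 0, 0)
  clear (2,3): R2 −= (2)R3 → (0, 0, 1, 0)

pivot columns: 0, 1, 2, 3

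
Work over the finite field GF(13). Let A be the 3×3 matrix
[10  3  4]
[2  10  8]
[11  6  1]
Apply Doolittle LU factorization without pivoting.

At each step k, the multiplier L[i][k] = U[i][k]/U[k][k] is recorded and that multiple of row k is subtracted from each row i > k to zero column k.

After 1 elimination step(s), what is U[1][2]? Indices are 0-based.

k=0: U[0][0]=10
  eliminate (1,0): mult=8, new row 1: (0, 12, 2); set L[1][0]=8
  eliminate (2,0): mult=5, new row 2: (0, 4, 7); set L[2][0]=5

U[1][2] = 2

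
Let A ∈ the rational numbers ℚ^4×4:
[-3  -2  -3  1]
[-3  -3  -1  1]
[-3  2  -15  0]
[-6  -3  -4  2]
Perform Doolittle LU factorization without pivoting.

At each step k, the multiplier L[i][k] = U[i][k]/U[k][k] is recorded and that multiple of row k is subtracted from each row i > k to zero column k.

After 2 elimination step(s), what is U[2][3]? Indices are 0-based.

[col 0] pivot -3
  R1 -= 1*R0 → (0, -1, 2, 0)  (L[1][0] := 1)
  R2 -= 1*R0 → (0, 4, -12, -1)  (L[2][0] := 1)
  R3 -= 2*R0 → (0, 1, 2, 0)  (L[3][0] := 2)
[col 1] pivot -1
  R2 -= -4*R1 → (0, 0, -4, -1)  (L[2][1] := -4)
  R3 -= -1*R1 → (0, 0, 4, 0)  (L[3][1] := -1)

U[2][3] = -1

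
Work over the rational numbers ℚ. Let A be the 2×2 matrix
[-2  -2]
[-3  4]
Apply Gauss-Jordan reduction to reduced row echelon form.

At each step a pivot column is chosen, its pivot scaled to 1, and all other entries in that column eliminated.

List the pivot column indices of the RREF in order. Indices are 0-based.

pivot(0,0)=-2: scale R0 → (1, 1)
  clear (1,0): R1 −= (-3)R0 → (0, 7)
pivot(1,1)=7: scale R1 → (0, 1)
  clear (0,1): R0 −= (1)R1 → (1, 0)

pivot columns: 0, 1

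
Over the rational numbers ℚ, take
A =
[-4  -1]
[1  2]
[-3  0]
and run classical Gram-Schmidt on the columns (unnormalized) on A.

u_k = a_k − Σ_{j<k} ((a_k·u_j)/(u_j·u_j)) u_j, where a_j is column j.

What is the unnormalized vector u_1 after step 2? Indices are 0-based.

u_1 = (-1/13, 23/13, 9/13)

Step 1: u_0 = a_0 = (-4, 1, -3).
Step 2: u_1 = a_1 − (3/13)·u_0 = (-1/13, 23/13, 9/13).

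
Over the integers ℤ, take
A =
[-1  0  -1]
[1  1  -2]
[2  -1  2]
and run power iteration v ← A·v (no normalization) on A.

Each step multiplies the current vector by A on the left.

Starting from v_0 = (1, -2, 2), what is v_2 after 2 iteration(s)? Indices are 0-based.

v_0 = (1, -2, 2).
v_1 = A·v_0 = (-3, -5, 8).
v_2 = A·v_1 = (-5, -24, 15).

v_2 = (-5, -24, 15)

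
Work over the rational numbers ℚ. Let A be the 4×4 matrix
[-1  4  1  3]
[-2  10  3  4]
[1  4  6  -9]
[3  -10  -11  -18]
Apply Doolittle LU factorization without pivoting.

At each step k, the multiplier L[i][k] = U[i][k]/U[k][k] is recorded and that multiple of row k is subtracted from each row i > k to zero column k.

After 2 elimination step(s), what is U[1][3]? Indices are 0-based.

U[1][3] = -2

[col 0] pivot -1
  R1 -= 2*R0 → (0, 2, 1, -2)  (L[1][0] := 2)
  R2 -= -1*R0 → (0, 8, 7, -6)  (L[2][0] := -1)
  R3 -= -3*R0 → (0, 2, -8, -9)  (L[3][0] := -3)
[col 1] pivot 2
  R2 -= 4*R1 → (0, 0, 3, 2)  (L[2][1] := 4)
  R3 -= 1*R1 → (0, 0, -9, -7)  (L[3][1] := 1)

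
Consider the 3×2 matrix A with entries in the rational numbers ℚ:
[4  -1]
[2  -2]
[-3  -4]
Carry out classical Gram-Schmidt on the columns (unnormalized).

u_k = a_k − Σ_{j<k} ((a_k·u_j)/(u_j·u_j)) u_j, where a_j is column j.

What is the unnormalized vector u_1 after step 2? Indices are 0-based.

Step 1: u_0 = a_0 = (4, 2, -3).
Step 2: u_1 = a_1 − (4/29)·u_0 = (-45/29, -66/29, -104/29).

u_1 = (-45/29, -66/29, -104/29)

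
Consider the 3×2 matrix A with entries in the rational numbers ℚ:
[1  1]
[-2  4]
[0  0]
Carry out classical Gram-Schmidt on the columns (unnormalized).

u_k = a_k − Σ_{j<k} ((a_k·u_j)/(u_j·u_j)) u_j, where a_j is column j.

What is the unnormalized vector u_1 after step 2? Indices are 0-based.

u_1 = (12/5, 6/5, 0)

Step 1: u_0 = a_0 = (1, -2, 0).
Step 2: u_1 = a_1 − (-7/5)·u_0 = (12/5, 6/5, 0).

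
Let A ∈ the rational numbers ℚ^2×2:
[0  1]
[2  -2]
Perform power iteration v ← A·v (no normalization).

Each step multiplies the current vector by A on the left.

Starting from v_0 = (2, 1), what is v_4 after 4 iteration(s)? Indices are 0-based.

v_4 = (8, -20)

v_0 = (2, 1).
v_1 = A·v_0 = (1, 2).
v_2 = A·v_1 = (2, -2).
v_3 = A·v_2 = (-2, 8).
v_4 = A·v_3 = (8, -20).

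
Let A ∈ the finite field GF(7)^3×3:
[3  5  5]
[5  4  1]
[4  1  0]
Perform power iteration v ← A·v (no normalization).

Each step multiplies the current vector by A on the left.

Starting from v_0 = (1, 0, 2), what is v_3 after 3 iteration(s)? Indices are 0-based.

v_0 = (1, 0, 2).
v_1 = A·v_0 = (6, 0, 4).
v_2 = A·v_1 = (3, 6, 3).
v_3 = A·v_2 = (5, 0, 4).

v_3 = (5, 0, 4)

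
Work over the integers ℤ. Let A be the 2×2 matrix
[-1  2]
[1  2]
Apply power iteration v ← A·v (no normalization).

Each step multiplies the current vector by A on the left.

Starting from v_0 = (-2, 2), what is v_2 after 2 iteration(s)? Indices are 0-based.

v_0 = (-2, 2).
v_1 = A·v_0 = (6, 2).
v_2 = A·v_1 = (-2, 10).

v_2 = (-2, 10)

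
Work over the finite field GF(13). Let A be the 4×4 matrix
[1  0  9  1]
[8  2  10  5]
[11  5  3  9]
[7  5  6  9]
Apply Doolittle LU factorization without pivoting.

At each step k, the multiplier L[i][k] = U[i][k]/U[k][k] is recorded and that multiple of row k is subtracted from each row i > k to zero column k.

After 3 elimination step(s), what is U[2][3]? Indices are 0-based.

U[2][3] = 12

[col 0] pivot 1
  R1 -= 8*R0 → (0, 2, 3, 10)  (L[1][0] := 8)
  R2 -= 11*R0 → (0, 5, 8, 11)  (L[2][0] := 11)
  R3 -= 7*R0 → (0, 5, 8, 2)  (L[3][0] := 7)
[col 1] pivot 2
  R2 -= 9*R1 → (0, 0, 7, 12)  (L[2][1] := 9)
  R3 -= 9*R1 → (0, 0, 7, 3)  (L[3][1] := 9)
[col 2] pivot 7
  R3 -= 1*R2 → (0, 0, 0, 4)  (L[3][2] := 1)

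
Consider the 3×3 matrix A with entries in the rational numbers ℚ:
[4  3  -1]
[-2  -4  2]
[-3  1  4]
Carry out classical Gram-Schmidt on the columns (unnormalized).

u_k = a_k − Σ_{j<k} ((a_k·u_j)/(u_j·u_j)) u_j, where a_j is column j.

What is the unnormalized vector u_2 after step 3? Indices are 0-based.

u_2 = (728/465, 676/465, 104/93)

Step 1: u_0 = a_0 = (4, -2, -3).
Step 2: u_1 = a_1 − (17/29)·u_0 = (19/29, -82/29, 80/29).
Step 3: u_2 = a_2 − (-20/29)·u_0 − (137/465)·u_1 = (728/465, 676/465, 104/93).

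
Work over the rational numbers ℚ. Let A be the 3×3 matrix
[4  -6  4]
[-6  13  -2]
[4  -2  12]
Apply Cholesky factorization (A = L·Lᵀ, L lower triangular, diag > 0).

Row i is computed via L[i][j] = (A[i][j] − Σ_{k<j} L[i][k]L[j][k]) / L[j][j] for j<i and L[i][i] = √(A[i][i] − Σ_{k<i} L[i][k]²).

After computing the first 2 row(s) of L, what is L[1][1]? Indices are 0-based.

Step 1: L[0][0] = √(4) = 2.
  L[1][0] = (-6) / L[0][0] = -3.
Step 2: L[1][1] = √(4) = 2.

L[1][1] = 2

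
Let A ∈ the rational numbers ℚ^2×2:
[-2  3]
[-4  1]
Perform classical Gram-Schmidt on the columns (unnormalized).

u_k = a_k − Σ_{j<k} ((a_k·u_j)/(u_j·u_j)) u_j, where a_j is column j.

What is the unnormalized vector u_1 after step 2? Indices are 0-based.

Step 1: u_0 = a_0 = (-2, -4).
Step 2: u_1 = a_1 − (-1/2)·u_0 = (2, -1).

u_1 = (2, -1)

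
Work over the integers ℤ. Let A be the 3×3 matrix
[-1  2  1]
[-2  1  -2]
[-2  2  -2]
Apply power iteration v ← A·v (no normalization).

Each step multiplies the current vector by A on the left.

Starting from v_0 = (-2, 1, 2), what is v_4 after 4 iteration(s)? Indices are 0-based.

v_4 = (78, 97, 114)

v_0 = (-2, 1, 2).
v_1 = A·v_0 = (6, 1, 2).
v_2 = A·v_1 = (-2, -15, -14).
v_3 = A·v_2 = (-42, 17, 2).
v_4 = A·v_3 = (78, 97, 114).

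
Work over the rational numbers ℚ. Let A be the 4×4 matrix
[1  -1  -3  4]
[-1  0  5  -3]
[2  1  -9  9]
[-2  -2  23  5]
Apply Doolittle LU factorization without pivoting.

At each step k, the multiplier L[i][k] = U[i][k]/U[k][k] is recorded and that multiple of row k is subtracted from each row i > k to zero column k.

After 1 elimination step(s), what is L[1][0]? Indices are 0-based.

L[1][0] = -1

Step 1: pivot at (0,0) is 1.
  row1 ← row1 − (-1)·row0  ⇒  L[1][0]=-1, U row1=(0, -1, 2, 1)
  row2 ← row2 − (2)·row0  ⇒  L[2][0]=2, U row2=(0, 3, -3, 1)
  row3 ← row3 − (-2)·row0  ⇒  L[3][0]=-2, U row3=(0, -4, 17, 13)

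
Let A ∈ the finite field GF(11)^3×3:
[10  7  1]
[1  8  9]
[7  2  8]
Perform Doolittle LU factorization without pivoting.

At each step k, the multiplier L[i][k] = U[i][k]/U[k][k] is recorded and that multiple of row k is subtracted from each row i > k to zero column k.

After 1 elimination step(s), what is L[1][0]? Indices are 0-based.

Step 1: pivot at (0,0) is 10.
  row1 ← row1 − (10)·row0  ⇒  L[1][0]=10, U row1=(0, 4, 10)
  row2 ← row2 − (4)·row0  ⇒  L[2][0]=4, U row2=(0, 7, 4)

L[1][0] = 10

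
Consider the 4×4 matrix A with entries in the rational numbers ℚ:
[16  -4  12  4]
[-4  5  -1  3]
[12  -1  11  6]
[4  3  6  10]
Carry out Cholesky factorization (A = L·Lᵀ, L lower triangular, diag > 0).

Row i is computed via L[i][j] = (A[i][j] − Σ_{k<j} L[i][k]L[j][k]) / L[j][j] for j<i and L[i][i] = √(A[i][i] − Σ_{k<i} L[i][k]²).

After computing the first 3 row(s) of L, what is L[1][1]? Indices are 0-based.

Step 1: L[0][0] = √(16) = 4.
  L[1][0] = (-4) / L[0][0] = -1.
Step 2: L[1][1] = √(4) = 2.
  L[2][0] = (12) / L[0][0] = 3.
  L[2][1] = (2) / L[1][1] = 1.
Step 3: L[2][2] = √(1) = 1.

L[1][1] = 2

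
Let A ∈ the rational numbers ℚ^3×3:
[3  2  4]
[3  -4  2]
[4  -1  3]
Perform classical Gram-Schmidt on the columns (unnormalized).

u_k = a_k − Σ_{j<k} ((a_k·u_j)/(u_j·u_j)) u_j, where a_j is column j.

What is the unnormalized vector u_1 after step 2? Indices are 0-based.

u_1 = (49/17, -53/17, 3/17)

Step 1: u_0 = a_0 = (3, 3, 4).
Step 2: u_1 = a_1 − (-5/17)·u_0 = (49/17, -53/17, 3/17).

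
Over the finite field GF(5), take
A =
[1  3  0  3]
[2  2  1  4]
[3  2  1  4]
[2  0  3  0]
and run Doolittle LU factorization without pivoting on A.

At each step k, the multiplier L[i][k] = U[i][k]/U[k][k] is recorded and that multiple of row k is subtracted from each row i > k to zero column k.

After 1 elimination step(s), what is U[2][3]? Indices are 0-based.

U[2][3] = 0

[col 0] pivot 1
  R1 -= 2*R0 → (0, 1, 1, 3)  (L[1][0] := 2)
  R2 -= 3*R0 → (0, 3, 1, 0)  (L[2][0] := 3)
  R3 -= 2*R0 → (0, 4, 3, 4)  (L[3][0] := 2)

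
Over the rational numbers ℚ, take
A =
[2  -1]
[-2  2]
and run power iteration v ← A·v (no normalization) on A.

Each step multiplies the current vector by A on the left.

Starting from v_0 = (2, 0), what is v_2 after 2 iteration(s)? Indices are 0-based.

v_2 = (12, -16)

v_0 = (2, 0).
v_1 = A·v_0 = (4, -4).
v_2 = A·v_1 = (12, -16).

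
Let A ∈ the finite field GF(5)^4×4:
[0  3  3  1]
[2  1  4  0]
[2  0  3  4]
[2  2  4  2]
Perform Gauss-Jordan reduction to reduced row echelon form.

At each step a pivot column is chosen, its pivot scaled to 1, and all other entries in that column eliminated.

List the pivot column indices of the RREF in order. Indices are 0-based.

step 1: exchange rows 0,1
step 1: normalize row 0 (÷2) = (1, 3, 2, 0)
  row 2: subtract 2×row0 = (0, 4, 4, 4)
  row 3: subtract 2×row0 = (0, 1, 0, 2)
step 2: normalize row 1 (÷3) = (0, 1, 1, 2)
  row 0: subtract 3×row1 = (1, 0, 4, 4)
  row 2: subtract 4×row1 = (0, 0, 0, 1)
  row 3: subtract 1×row1 = (0, 0, 4, 0)
step 3: exchange rows 2,3
step 3: normalize row 2 (÷4) = (0, 0, 1, 0)
  row 0: subtract 4×row2 = (1, 0, 0, 4)
  row 1: subtract 1×row2 = (0, 1, 0, 2)
step 4: normalize row 3 (÷1) = (0, 0, 0, 1)
  row 0: subtract 4×row3 = (1, 0, 0, 0)
  row 1: subtract 2×row3 = (0, 1, 0, 0)

pivot columns: 0, 1, 2, 3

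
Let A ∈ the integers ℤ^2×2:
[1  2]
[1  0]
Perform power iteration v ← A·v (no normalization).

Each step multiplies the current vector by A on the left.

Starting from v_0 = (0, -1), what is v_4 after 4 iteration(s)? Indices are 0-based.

v_0 = (0, -1).
v_1 = A·v_0 = (-2, 0).
v_2 = A·v_1 = (-2, -2).
v_3 = A·v_2 = (-6, -2).
v_4 = A·v_3 = (-10, -6).

v_4 = (-10, -6)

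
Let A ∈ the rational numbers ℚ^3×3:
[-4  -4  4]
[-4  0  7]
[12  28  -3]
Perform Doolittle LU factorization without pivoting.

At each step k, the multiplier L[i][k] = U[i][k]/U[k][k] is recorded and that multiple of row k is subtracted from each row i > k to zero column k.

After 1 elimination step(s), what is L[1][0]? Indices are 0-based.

k=0: U[0][0]=-4
  eliminate (1,0): mult=1, new row 1: (0, 4, 3); set L[1][0]=1
  eliminate (2,0): mult=-3, new row 2: (0, 16, 9); set L[2][0]=-3

L[1][0] = 1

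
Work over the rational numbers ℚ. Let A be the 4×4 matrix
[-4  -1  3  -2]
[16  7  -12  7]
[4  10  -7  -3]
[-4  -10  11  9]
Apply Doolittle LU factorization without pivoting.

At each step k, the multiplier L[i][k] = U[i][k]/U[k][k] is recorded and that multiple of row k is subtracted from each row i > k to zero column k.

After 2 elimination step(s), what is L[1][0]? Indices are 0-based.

L[1][0] = -4

Step 1: pivot at (0,0) is -4.
  row1 ← row1 − (-4)·row0  ⇒  L[1][0]=-4, U row1=(0, 3, 0, -1)
  row2 ← row2 − (-1)·row0  ⇒  L[2][0]=-1, U row2=(0, 9, -4, -5)
  row3 ← row3 − (1)·row0  ⇒  L[3][0]=1, U row3=(0, -9, 8, 11)
Step 2: pivot at (1,1) is 3.
  row2 ← row2 − (3)·row1  ⇒  L[2][1]=3, U row2=(0, 0, -4, -2)
  row3 ← row3 − (-3)·row1  ⇒  L[3][1]=-3, U row3=(0, 0, 8, 8)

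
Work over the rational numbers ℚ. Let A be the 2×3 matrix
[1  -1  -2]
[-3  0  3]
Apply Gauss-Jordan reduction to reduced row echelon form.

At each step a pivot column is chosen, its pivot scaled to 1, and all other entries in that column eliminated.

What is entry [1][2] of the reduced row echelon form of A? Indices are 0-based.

[1] R0 /= 1  ⇒  (1, -1, -2)
     R1 -= -3·R0  ⇒  (0, -3, -3)
[2] R1 /= -3  ⇒  (0, 1, 1)
     R0 -= -1·R1  ⇒  (1, 0, -1)

M[1][2] = 1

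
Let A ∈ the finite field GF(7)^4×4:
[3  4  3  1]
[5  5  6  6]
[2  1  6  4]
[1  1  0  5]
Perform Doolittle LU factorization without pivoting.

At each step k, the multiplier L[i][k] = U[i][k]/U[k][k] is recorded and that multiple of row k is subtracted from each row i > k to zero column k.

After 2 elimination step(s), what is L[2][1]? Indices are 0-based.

[col 0] pivot 3
  R1 -= 4*R0 → (0, 3, 1, 2)  (L[1][0] := 4)
  R2 -= 3*R0 → (0, 3, 4, 1)  (L[2][0] := 3)
  R3 -= 5*R0 → (0, 2, 6, 0)  (L[3][0] := 5)
[col 1] pivot 3
  R2 -= 1*R1 → (0, 0, 3, 6)  (L[2][1] := 1)
  R3 -= 3*R1 → (0, 0, 3, 1)  (L[3][1] := 3)

L[2][1] = 1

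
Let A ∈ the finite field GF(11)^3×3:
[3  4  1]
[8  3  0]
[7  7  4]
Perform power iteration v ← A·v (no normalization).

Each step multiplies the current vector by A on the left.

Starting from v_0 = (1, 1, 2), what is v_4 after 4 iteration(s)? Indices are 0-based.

v_0 = (1, 1, 2).
v_1 = A·v_0 = (9, 0, 0).
v_2 = A·v_1 = (5, 6, 8).
v_3 = A·v_2 = (3, 3, 10).
v_4 = A·v_3 = (9, 0, 5).

v_4 = (9, 0, 5)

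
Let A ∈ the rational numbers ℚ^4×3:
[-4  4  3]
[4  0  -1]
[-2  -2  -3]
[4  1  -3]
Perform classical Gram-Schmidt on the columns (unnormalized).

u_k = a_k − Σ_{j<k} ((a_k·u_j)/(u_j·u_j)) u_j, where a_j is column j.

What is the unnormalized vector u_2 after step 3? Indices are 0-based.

u_2 = (-175/257, 85/257, -640/257, -580/257)

Step 1: u_0 = a_0 = (-4, 4, -2, 4).
Step 2: u_1 = a_1 − (-2/13)·u_0 = (44/13, 8/13, -30/13, 21/13).
Step 3: u_2 = a_2 − (-11/26)·u_0 − (151/257)·u_1 = (-175/257, 85/257, -640/257, -580/257).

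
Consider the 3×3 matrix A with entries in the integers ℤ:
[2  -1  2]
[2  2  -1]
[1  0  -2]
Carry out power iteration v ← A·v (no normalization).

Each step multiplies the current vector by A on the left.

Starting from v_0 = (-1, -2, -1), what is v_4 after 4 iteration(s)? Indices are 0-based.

v_0 = (-1, -2, -1).
v_1 = A·v_0 = (-2, -5, 1).
v_2 = A·v_1 = (3, -15, -4).
v_3 = A·v_2 = (13, -20, 11).
v_4 = A·v_3 = (68, -25, -9).

v_4 = (68, -25, -9)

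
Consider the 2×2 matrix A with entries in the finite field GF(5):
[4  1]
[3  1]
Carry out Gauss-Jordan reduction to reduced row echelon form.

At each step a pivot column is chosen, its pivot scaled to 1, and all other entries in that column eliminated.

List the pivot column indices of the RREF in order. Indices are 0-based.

pivot columns: 0, 1

pivot(0,0)=4: scale R0 → (1, 4)
  clear (1,0): R1 −= (3)R0 → (0, 4)
pivot(1,1)=4: scale R1 → (0, 1)
  clear (0,1): R0 −= (4)R1 → (1, 0)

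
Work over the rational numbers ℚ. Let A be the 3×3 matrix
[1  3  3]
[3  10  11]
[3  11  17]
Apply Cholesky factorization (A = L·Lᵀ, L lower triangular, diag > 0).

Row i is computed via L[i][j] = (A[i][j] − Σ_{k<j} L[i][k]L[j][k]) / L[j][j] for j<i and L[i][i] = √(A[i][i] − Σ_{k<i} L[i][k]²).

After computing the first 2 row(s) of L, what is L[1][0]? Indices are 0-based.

L[1][0] = 3

Step 1: L[0][0] = √(1) = 1.
  L[1][0] = (3) / L[0][0] = 3.
Step 2: L[1][1] = √(1) = 1.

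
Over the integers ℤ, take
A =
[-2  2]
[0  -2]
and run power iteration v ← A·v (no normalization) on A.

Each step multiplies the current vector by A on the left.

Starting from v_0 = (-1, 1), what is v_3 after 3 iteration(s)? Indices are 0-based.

v_3 = (32, -8)

v_0 = (-1, 1).
v_1 = A·v_0 = (4, -2).
v_2 = A·v_1 = (-12, 4).
v_3 = A·v_2 = (32, -8).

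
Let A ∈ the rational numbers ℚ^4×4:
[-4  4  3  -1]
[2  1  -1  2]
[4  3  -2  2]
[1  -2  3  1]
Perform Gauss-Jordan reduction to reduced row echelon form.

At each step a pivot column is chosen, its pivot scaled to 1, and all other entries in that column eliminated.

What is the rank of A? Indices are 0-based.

rank = 4

[1] R0 /= -4  ⇒  (1, -1, -3/4, 1/4)
     R1 -= 2·R0  ⇒  (0, 3, 1/2, 3/2)
     R2 -= 4·R0  ⇒  (0, 7, 1, 1)
     R3 -= 1·R0  ⇒  (0, -1, 15/4, 3/4)
[2] R1 /= 3  ⇒  (0, 1, 1/6, 1/2)
     R0 -= -1·R1  ⇒  (1, 0, -7/12, 3/4)
     R2 -= 7·R1  ⇒  (0, 0, -1/6, -5/2)
     R3 -= -1·R1  ⇒  (0, 0, 47/12, 5/4)
[3] R2 /= -1/6  ⇒  (0, 0, 1, 15)
     R0 -= -7/12·R2  ⇒  (1, 0, 0, 19/2)
     R1 -= 1/6·R2  ⇒  (0, 1, 0, -2)
     R3 -= 47/12·R2  ⇒  (0, 0, 0, -115/2)
[4] R3 /= -115/2  ⇒  (0, 0, 0, 1)
     R0 -= 19/2·R3  ⇒  (1, 0, 0, 0)
     R1 -= -2·R3  ⇒  (0, 1, 0, 0)
     R2 -= 15·R3  ⇒  (0, 0, 1, 0)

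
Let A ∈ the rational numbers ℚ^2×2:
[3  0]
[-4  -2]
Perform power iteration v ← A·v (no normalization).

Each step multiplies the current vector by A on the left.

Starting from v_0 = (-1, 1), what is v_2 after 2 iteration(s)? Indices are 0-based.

v_0 = (-1, 1).
v_1 = A·v_0 = (-3, 2).
v_2 = A·v_1 = (-9, 8).

v_2 = (-9, 8)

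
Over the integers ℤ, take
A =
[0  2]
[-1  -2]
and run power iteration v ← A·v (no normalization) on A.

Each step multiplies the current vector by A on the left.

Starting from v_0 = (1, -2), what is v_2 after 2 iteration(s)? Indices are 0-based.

v_0 = (1, -2).
v_1 = A·v_0 = (-4, 3).
v_2 = A·v_1 = (6, -2).

v_2 = (6, -2)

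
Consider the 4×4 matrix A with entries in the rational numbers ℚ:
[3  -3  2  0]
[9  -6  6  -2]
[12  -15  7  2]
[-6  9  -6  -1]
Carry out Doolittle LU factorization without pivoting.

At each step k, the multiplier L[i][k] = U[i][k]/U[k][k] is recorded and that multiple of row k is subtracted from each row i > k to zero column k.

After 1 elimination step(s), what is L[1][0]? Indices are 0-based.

k=0: U[0][0]=3
  eliminate (1,0): mult=3, new row 1: (0, 3, 0, -2); set L[1][0]=3
  eliminate (2,0): mult=4, new row 2: (0, -3, -1, 2); set L[2][0]=4
  eliminate (3,0): mult=-2, new row 3: (0, 3, -2, -1); set L[3][0]=-2

L[1][0] = 3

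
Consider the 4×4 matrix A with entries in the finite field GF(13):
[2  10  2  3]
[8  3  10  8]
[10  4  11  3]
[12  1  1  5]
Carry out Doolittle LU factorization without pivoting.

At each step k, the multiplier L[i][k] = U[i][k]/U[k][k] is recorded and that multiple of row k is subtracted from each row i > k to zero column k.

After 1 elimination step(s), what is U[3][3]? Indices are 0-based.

U[3][3] = 0

Step 1: pivot at (0,0) is 2.
  row1 ← row1 − (4)·row0  ⇒  L[1][0]=4, U row1=(0, 2, 2, 9)
  row2 ← row2 − (5)·row0  ⇒  L[2][0]=5, U row2=(0, 6, 1, 1)
  row3 ← row3 − (6)·row0  ⇒  L[3][0]=6, U row3=(0, 6, 2, 0)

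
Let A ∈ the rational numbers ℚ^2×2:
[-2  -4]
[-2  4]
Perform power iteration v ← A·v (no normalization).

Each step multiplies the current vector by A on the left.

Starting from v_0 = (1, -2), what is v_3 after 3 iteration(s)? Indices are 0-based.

v_0 = (1, -2).
v_1 = A·v_0 = (6, -10).
v_2 = A·v_1 = (28, -52).
v_3 = A·v_2 = (152, -264).

v_3 = (152, -264)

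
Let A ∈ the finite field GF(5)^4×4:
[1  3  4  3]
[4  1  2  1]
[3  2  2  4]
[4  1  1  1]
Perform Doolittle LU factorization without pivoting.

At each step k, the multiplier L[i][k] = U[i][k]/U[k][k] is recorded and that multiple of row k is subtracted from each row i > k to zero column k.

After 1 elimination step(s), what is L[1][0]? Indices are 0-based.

[col 0] pivot 1
  R1 -= 4*R0 → (0, 4, 1, 4)  (L[1][0] := 4)
  R2 -= 3*R0 → (0, 3, 0, 0)  (L[2][0] := 3)
  R3 -= 4*R0 → (0, 4, 0, 4)  (L[3][0] := 4)

L[1][0] = 4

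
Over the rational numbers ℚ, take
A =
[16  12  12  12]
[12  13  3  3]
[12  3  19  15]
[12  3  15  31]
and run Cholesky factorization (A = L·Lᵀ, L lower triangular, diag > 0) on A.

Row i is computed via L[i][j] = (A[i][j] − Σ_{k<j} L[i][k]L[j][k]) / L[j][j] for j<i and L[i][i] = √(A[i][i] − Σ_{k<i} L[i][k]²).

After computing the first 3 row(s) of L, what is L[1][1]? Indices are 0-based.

Step 1: L[0][0] = √(16) = 4.
  L[1][0] = (12) / L[0][0] = 3.
Step 2: L[1][1] = √(4) = 2.
  L[2][0] = (12) / L[0][0] = 3.
  L[2][1] = (-6) / L[1][1] = -3.
Step 3: L[2][2] = √(1) = 1.

L[1][1] = 2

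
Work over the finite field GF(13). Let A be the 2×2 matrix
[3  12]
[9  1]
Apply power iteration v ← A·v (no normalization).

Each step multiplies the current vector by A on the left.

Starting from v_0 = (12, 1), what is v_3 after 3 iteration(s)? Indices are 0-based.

v_3 = (6, 11)

v_0 = (12, 1).
v_1 = A·v_0 = (9, 5).
v_2 = A·v_1 = (9, 8).
v_3 = A·v_2 = (6, 11).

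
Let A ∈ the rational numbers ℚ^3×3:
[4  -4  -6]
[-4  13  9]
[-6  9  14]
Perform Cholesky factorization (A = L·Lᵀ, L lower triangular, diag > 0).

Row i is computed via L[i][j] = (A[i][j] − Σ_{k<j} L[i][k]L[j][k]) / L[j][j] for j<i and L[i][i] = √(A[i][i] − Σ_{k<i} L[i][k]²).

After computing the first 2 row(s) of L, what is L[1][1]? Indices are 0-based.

Step 1: L[0][0] = √(4) = 2.
  L[1][0] = (-4) / L[0][0] = -2.
Step 2: L[1][1] = √(9) = 3.

L[1][1] = 3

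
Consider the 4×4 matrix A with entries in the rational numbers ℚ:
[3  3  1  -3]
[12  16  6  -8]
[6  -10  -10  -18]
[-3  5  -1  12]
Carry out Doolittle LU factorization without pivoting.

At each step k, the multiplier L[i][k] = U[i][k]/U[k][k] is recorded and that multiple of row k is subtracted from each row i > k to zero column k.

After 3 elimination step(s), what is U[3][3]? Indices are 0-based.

U[3][3] = -3

k=0: U[0][0]=3
  eliminate (1,0): mult=4, new row 1: (0, 4, 2, 4); set L[1][0]=4
  eliminate (2,0): mult=2, new row 2: (0, -16, -12, -12); set L[2][0]=2
  eliminate (3,0): mult=-1, new row 3: (0, 8, 0, 9); set L[3][0]=-1
k=1: U[1][1]=4
  eliminate (2,1): mult=-4, new row 2: (0, 0, -4, 4); set L[2][1]=-4
  eliminate (3,1): mult=2, new row 3: (0, 0, -4, 1); set L[3][1]=2
k=2: U[2][2]=-4
  eliminate (3,2): mult=1, new row 3: (0, 0, 0, -3); set L[3][2]=1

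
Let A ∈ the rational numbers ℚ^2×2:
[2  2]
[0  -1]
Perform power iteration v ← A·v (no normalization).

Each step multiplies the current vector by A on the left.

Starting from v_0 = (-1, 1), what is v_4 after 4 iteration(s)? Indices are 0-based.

v_4 = (-6, 1)

v_0 = (-1, 1).
v_1 = A·v_0 = (0, -1).
v_2 = A·v_1 = (-2, 1).
v_3 = A·v_2 = (-2, -1).
v_4 = A·v_3 = (-6, 1).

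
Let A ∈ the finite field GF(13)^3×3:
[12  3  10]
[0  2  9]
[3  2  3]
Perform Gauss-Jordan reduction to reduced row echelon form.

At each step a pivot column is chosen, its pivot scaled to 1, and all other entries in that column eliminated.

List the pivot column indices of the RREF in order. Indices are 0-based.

pivot columns: 0, 1, 2

pivot(0,0)=12: scale R0 → (1, 10, 3)
  clear (2,0): R2 −= (3)R0 → (0, 11, 7)
pivot(1,1)=2: scale R1 → (0, 1, 11)
  clear (0,1): R0 −= (10)R1 → (1, 0, 10)
  clear (2,1): R2 −= (11)R1 → (0, 0, 3)
pivot(2,2)=3: scale R2 → (0, 0, 1)
  clear (0,2): R0 −= (10)R2 → (1, 0, 0)
  clear (1,2): R1 −= (11)R2 → (0, 1, 0)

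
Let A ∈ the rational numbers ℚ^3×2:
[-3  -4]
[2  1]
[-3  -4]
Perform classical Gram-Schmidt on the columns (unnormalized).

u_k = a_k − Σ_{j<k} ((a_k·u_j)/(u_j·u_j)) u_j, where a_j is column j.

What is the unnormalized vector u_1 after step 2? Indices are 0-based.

Step 1: u_0 = a_0 = (-3, 2, -3).
Step 2: u_1 = a_1 − (13/11)·u_0 = (-5/11, -15/11, -5/11).

u_1 = (-5/11, -15/11, -5/11)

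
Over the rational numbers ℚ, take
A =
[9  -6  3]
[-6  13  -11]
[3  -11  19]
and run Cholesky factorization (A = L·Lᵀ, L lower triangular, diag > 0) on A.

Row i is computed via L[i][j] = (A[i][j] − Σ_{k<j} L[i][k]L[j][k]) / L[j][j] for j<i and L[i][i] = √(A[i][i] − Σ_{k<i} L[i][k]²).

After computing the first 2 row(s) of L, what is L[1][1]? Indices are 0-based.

Step 1: L[0][0] = √(9) = 3.
  L[1][0] = (-6) / L[0][0] = -2.
Step 2: L[1][1] = √(9) = 3.

L[1][1] = 3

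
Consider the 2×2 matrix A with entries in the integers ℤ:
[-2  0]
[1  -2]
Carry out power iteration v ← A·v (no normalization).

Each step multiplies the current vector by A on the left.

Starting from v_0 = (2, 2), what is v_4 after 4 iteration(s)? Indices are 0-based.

v_4 = (32, -32)

v_0 = (2, 2).
v_1 = A·v_0 = (-4, -2).
v_2 = A·v_1 = (8, 0).
v_3 = A·v_2 = (-16, 8).
v_4 = A·v_3 = (32, -32).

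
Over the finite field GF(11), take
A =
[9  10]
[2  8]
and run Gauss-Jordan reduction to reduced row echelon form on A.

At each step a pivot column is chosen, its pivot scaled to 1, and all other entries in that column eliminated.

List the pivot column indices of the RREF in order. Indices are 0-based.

pivot(0,0)=9: scale R0 → (1, 6)
  clear (1,0): R1 −= (2)R0 → (0, 7)
pivot(1,1)=7: scale R1 → (0, 1)
  clear (0,1): R0 −= (6)R1 → (1, 0)

pivot columns: 0, 1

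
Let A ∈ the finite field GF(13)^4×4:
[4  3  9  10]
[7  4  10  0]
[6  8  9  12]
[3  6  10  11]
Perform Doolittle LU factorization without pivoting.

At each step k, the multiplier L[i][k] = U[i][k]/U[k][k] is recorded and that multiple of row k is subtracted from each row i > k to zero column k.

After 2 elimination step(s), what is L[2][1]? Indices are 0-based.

L[2][1] = 5

Step 1: pivot at (0,0) is 4.
  row1 ← row1 − (5)·row0  ⇒  L[1][0]=5, U row1=(0, 2, 4, 2)
  row2 ← row2 − (8)·row0  ⇒  L[2][0]=8, U row2=(0, 10, 2, 10)
  row3 ← row3 − (4)·row0  ⇒  L[3][0]=4, U row3=(0, 7, 0, 10)
Step 2: pivot at (1,1) is 2.
  row2 ← row2 − (5)·row1  ⇒  L[2][1]=5, U row2=(0, 0, 8, 0)
  row3 ← row3 − (10)·row1  ⇒  L[3][1]=10, U row3=(0, 0, 12, 3)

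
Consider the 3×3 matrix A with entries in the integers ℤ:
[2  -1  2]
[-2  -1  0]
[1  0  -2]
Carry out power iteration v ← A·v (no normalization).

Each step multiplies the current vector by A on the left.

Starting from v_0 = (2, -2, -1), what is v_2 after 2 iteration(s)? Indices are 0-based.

v_0 = (2, -2, -1).
v_1 = A·v_0 = (4, -2, 4).
v_2 = A·v_1 = (18, -6, -4).

v_2 = (18, -6, -4)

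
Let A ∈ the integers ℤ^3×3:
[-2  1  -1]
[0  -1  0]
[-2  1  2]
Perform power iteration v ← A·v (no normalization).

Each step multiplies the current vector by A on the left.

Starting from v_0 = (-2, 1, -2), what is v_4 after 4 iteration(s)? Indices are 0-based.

v_0 = (-2, 1, -2).
v_1 = A·v_0 = (7, -1, 1).
v_2 = A·v_1 = (-16, 1, -13).
v_3 = A·v_2 = (46, -1, 7).
v_4 = A·v_3 = (-100, 1, -79).

v_4 = (-100, 1, -79)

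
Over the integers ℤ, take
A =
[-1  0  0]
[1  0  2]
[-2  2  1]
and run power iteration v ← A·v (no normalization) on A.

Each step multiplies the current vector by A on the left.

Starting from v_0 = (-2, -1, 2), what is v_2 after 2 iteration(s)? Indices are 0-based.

v_0 = (-2, -1, 2).
v_1 = A·v_0 = (2, 2, 4).
v_2 = A·v_1 = (-2, 10, 4).

v_2 = (-2, 10, 4)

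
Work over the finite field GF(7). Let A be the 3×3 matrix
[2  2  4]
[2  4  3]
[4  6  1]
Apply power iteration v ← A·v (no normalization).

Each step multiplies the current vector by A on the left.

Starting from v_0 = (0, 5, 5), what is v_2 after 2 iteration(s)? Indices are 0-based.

v_2 = (4, 4, 1)

v_0 = (0, 5, 5).
v_1 = A·v_0 = (2, 0, 0).
v_2 = A·v_1 = (4, 4, 1).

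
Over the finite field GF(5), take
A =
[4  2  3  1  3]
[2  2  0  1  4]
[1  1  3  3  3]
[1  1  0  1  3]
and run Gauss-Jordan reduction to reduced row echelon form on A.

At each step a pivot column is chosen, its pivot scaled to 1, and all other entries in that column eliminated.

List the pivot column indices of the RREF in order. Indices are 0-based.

pivot(0,0)=4: scale R0 → (1, 3, 2, 4, 2)
  clear (1,0): R1 −= (2)R0 → (0, 1, 1, 3, 0)
  clear (2,0): R2 −= (1)R0 → (0, 3, 1, 4, 1)
  clear (3,0): R3 −= (1)R0 → (0, 3, 3, 2, 1)
pivot(1,1)=1: scale R1 → (0, 1, 1, 3, 0)
  clear (0,1): R0 −= (3)R1 → (1, 0, 4, 0, 2)
  clear (2,1): R2 −= (3)R1 → (0, 0, 3, 0, 1)
  clear (3,1): R3 −= (3)R1 → (0, 0, 0, 3, 1)
pivot(2,2)=3: scale R2 → (0, 0, 1, 0, 2)
  clear (0,2): R0 −= (4)R2 → (1, 0, 0, 0, 4)
  clear (1,2): R1 −= (1)R2 → (0, 1, 0, 3, 3)
pivot(3,3)=3: scale R3 → (0, 0, 0, 1, 2)
  clear (1,3): R1 −= (3)R3 → (0, 1, 0, 0, 2)

pivot columns: 0, 1, 2, 3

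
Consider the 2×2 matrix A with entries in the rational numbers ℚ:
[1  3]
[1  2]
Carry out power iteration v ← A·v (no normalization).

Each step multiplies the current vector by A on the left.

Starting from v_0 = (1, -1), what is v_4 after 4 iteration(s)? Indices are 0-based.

v_0 = (1, -1).
v_1 = A·v_0 = (-2, -1).
v_2 = A·v_1 = (-5, -4).
v_3 = A·v_2 = (-17, -13).
v_4 = A·v_3 = (-56, -43).

v_4 = (-56, -43)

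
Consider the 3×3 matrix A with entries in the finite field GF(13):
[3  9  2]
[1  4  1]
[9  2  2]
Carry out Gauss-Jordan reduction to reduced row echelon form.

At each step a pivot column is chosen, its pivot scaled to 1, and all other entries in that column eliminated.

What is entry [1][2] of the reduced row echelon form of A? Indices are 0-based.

M[1][2] = 9

[1] R0 /= 3  ⇒  (1, 3, 5)
     R1 -= 1·R0  ⇒  (0, 1, 9)
     R2 -= 9·R0  ⇒  (0, 1, 9)
[2] R1 /= 1  ⇒  (0, 1, 9)
     R0 -= 3·R1  ⇒  (1, 0, 4)
     R2 -= 1·R1  ⇒  (0, 0, 0)
column 2 empty below row 2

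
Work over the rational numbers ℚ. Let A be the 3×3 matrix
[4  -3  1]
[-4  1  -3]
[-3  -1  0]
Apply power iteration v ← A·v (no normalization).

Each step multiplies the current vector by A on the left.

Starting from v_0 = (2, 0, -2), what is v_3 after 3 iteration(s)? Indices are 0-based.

v_3 = (104, -56, -64)

v_0 = (2, 0, -2).
v_1 = A·v_0 = (6, -2, -6).
v_2 = A·v_1 = (24, -8, -16).
v_3 = A·v_2 = (104, -56, -64).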